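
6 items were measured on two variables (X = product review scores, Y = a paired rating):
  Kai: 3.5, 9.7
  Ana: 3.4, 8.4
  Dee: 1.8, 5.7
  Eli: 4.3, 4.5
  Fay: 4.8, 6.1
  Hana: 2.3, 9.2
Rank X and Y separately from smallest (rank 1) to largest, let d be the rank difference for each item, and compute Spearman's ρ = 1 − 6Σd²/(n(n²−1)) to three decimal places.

Ranks of variable 1: 4, 3, 1, 5, 6, 2
Ranks of variable 2: 6, 4, 2, 1, 3, 5
d = r₁ − r₂: -2, -1, -1, 4, 3, -3
d²: 4, 1, 1, 16, 9, 9; Σd² = 40
ρ = 1 − 6·40/(6·35) = 1 − 240/210 = -0.143

-0.143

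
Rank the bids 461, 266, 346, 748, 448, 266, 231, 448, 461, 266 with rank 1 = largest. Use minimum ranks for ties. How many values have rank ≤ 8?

Sorted (descending): 748, 461, 461, 448, 448, 346, 266, 266, 266, 231
The 2 values of 461 occupy positions 2–3 → each gets rank 2.
The 2 values of 448 occupy positions 4–5 → each gets rank 4.
The 3 values of 266 occupy positions 7–9 → each gets rank 7.
Ranks ≤ 8: {1, 2, 2, 4, 4, 6, 7, 7, 7} → 9 values.

9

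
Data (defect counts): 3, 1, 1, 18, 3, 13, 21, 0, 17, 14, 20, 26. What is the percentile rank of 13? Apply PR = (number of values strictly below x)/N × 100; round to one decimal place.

N = 12.
Strictly below 13: 5. Equal to 13: 1.
PR = 5/12 × 100 = 41.7

41.7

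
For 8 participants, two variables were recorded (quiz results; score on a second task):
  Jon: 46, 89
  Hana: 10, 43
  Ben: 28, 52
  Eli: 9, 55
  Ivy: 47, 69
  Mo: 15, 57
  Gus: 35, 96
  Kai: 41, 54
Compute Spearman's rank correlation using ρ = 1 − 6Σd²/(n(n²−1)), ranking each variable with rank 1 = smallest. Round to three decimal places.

0.524

Ranks of variable 1: 7, 2, 4, 1, 8, 3, 5, 6
Ranks of variable 2: 7, 1, 2, 4, 6, 5, 8, 3
d = r₁ − r₂: 0, 1, 2, -3, 2, -2, -3, 3
d²: 0, 1, 4, 9, 4, 4, 9, 9; Σd² = 40
ρ = 1 − 6·40/(8·63) = 1 − 240/504 = 0.524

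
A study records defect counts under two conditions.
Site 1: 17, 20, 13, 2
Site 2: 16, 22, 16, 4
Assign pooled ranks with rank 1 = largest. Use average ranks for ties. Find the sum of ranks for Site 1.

Sorted (descending): 22, 20, 17, 16, 16, 13, 4, 2
The 2 values of 16 occupy positions 4–5 → average rank (4+5)/2 = 4.5.
Site 1 values → pooled ranks: 17→3, 20→2, 13→6, 2→8
Rank sum = 3 + 2 + 6 + 8 = 19

19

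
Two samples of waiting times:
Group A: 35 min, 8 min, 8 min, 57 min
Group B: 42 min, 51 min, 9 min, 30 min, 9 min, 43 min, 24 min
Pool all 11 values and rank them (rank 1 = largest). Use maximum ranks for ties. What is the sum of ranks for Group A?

Sorted (descending): 57, 51, 43, 42, 35, 30, 24, 9, 9, 8, 8
The 2 values of 9 occupy positions 8–9 → each gets rank 9.
The 2 values of 8 occupy positions 10–11 → each gets rank 11.
Group A values → pooled ranks: 35→5, 8→11, 8→11, 57→1
Rank sum = 5 + 11 + 11 + 1 = 28

28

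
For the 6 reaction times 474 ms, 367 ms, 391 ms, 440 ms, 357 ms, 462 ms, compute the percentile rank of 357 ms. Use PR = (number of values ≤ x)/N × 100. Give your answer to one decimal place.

N = 6.
Strictly below 357: 0. Equal to 357: 1.
PR = 1/6 × 100 = 16.7

16.7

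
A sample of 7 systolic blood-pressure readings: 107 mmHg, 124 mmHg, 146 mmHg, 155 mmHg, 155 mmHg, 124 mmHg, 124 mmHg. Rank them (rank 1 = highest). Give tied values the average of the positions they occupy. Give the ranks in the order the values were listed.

Sorted (descending): 155, 155, 146, 124, 124, 124, 107
The 2 values of 155 occupy positions 1–2 → average rank (1+2)/2 = 1.5.
The 3 values of 124 occupy positions 4–6 → average rank 5.

7, 5, 3, 1.5, 1.5, 5, 5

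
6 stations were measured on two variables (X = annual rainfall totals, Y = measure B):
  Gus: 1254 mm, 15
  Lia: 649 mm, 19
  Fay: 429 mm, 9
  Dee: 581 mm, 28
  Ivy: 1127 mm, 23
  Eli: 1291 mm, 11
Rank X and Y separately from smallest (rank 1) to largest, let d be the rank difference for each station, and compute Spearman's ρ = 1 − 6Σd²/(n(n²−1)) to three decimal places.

-0.086

Ranks of variable 1: 5, 3, 1, 2, 4, 6
Ranks of variable 2: 3, 4, 1, 6, 5, 2
d = r₁ − r₂: 2, -1, 0, -4, -1, 4
d²: 4, 1, 0, 16, 1, 16; Σd² = 38
ρ = 1 − 6·38/(6·35) = 1 − 228/210 = -0.086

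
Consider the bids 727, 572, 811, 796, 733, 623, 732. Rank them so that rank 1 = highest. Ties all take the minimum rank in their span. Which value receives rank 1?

Sorted (descending): 811, 796, 733, 732, 727, 623, 572
No ties — each value takes its position as its rank.
Rank 1 → value 811.

811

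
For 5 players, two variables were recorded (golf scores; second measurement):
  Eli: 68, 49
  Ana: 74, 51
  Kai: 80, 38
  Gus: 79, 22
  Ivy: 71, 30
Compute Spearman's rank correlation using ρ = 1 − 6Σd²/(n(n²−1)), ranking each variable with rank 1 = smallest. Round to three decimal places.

-0.300

Ranks of variable 1: 1, 3, 5, 4, 2
Ranks of variable 2: 4, 5, 3, 1, 2
d = r₁ − r₂: -3, -2, 2, 3, 0
d²: 9, 4, 4, 9, 0; Σd² = 26
ρ = 1 − 6·26/(5·24) = 1 − 156/120 = -0.300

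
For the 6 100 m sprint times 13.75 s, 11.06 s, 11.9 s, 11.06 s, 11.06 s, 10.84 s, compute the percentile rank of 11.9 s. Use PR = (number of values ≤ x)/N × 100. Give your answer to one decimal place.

83.3

N = 6.
Strictly below 11.9: 4. Equal to 11.9: 1.
PR = 5/6 × 100 = 83.3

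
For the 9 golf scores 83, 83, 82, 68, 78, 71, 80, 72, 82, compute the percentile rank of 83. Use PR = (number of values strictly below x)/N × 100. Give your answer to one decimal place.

N = 9.
Strictly below 83: 7. Equal to 83: 2.
PR = 7/9 × 100 = 77.8

77.8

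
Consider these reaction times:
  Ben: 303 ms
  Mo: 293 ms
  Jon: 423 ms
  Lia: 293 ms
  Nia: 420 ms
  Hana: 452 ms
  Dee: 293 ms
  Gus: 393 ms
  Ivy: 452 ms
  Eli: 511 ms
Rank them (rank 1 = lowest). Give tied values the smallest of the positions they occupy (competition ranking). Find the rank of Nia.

Sorted (ascending): 293, 293, 293, 303, 393, 420, 423, 452, 452, 511
The 3 values of 293 occupy positions 1–3 → each gets rank 1.
The 2 values of 452 occupy positions 8–9 → each gets rank 8.
Nia has value 420 ms → rank 6.

6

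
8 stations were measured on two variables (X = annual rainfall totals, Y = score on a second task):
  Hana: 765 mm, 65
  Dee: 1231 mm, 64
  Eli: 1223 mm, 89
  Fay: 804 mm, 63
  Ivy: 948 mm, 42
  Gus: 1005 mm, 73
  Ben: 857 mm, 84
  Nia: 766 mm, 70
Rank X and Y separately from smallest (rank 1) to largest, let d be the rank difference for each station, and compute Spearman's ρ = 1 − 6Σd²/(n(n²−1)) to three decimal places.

0.167

Ranks of variable 1: 1, 8, 7, 3, 5, 6, 4, 2
Ranks of variable 2: 4, 3, 8, 2, 1, 6, 7, 5
d = r₁ − r₂: -3, 5, -1, 1, 4, 0, -3, -3
d²: 9, 25, 1, 1, 16, 0, 9, 9; Σd² = 70
ρ = 1 − 6·70/(8·63) = 1 − 420/504 = 0.167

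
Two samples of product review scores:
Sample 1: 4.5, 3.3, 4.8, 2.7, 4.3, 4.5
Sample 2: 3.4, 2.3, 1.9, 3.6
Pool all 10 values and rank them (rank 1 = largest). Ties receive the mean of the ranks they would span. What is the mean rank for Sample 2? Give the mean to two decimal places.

7.50

Sorted (descending): 4.8, 4.5, 4.5, 4.3, 3.6, 3.4, 3.3, 2.7, 2.3, 1.9
The 2 values of 4.5 occupy positions 2–3 → average rank (2+3)/2 = 2.5.
Sample 2 values → pooled ranks: 3.4→6, 2.3→9, 1.9→10, 3.6→5
Mean rank = (6 + 9 + 10 + 5) / 4 = 7.50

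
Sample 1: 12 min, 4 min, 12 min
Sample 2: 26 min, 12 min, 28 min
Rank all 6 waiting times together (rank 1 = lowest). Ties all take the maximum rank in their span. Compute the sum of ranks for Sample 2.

Sorted (ascending): 4, 12, 12, 12, 26, 28
The 3 values of 12 occupy positions 2–4 → each gets rank 4.
Sample 2 values → pooled ranks: 26→5, 12→4, 28→6
Rank sum = 5 + 4 + 6 = 15

15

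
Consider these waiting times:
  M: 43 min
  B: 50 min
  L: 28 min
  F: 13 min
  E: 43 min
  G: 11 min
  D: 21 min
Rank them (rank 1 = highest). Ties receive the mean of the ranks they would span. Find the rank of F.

Sorted (descending): 50, 43, 43, 28, 21, 13, 11
The 2 values of 43 occupy positions 2–3 → average rank (2+3)/2 = 2.5.
F has value 13 min → rank 6.

6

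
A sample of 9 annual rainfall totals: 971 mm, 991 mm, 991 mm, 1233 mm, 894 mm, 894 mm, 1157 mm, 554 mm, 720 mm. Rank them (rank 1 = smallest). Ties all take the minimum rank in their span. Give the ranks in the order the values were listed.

Sorted (ascending): 554, 720, 894, 894, 971, 991, 991, 1157, 1233
The 2 values of 894 occupy positions 3–4 → each gets rank 3.
The 2 values of 991 occupy positions 6–7 → each gets rank 6.

5, 6, 6, 9, 3, 3, 8, 1, 2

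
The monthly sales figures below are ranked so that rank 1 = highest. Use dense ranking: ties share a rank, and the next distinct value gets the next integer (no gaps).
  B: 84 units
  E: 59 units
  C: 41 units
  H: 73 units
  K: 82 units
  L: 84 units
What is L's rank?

Sorted (descending): 84, 84, 82, 73, 59, 41
The 2 values of 84 share dense rank 1.
Remaining distinct values take the next consecutive integers.
L has value 84 units → rank 1.

1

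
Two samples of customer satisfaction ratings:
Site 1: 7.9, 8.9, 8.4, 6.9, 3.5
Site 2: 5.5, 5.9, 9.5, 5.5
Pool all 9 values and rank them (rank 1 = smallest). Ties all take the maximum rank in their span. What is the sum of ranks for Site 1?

Sorted (ascending): 3.5, 5.5, 5.5, 5.9, 6.9, 7.9, 8.4, 8.9, 9.5
The 2 values of 5.5 occupy positions 2–3 → each gets rank 3.
Site 1 values → pooled ranks: 7.9→6, 8.9→8, 8.4→7, 6.9→5, 3.5→1
Rank sum = 6 + 8 + 7 + 5 + 1 = 27

27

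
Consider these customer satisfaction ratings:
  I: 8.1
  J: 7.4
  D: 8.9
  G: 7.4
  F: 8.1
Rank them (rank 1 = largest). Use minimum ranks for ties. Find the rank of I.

2

Sorted (descending): 8.9, 8.1, 8.1, 7.4, 7.4
The 2 values of 8.1 occupy positions 2–3 → each gets rank 2.
The 2 values of 7.4 occupy positions 4–5 → each gets rank 4.
I has value 8.1 → rank 2.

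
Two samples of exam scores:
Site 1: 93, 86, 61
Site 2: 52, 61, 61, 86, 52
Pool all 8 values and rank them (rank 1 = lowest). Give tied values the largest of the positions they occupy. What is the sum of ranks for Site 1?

20

Sorted (ascending): 52, 52, 61, 61, 61, 86, 86, 93
The 2 values of 52 occupy positions 1–2 → each gets rank 2.
The 3 values of 61 occupy positions 3–5 → each gets rank 5.
The 2 values of 86 occupy positions 6–7 → each gets rank 7.
Site 1 values → pooled ranks: 93→8, 86→7, 61→5
Rank sum = 8 + 7 + 5 = 20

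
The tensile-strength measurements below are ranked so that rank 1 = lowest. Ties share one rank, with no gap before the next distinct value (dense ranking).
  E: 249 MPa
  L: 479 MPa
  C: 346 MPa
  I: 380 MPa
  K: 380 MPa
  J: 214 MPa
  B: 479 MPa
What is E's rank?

2

Sorted (ascending): 214, 249, 346, 380, 380, 479, 479
The 2 values of 380 share dense rank 4.
The 2 values of 479 share dense rank 5.
Remaining distinct values take the next consecutive integers.
E has value 249 MPa → rank 2.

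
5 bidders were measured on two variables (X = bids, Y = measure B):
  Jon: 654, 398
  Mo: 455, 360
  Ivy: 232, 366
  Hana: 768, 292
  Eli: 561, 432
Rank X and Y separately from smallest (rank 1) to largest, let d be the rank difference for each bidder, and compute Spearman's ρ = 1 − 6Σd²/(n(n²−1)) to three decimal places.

-0.200

Ranks of variable 1: 4, 2, 1, 5, 3
Ranks of variable 2: 4, 2, 3, 1, 5
d = r₁ − r₂: 0, 0, -2, 4, -2
d²: 0, 0, 4, 16, 4; Σd² = 24
ρ = 1 − 6·24/(5·24) = 1 − 144/120 = -0.200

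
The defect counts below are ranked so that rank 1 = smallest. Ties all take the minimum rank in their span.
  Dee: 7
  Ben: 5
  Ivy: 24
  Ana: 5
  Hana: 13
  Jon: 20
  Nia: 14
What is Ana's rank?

1

Sorted (ascending): 5, 5, 7, 13, 14, 20, 24
The 2 values of 5 occupy positions 1–2 → each gets rank 1.
Ana has value 5 → rank 1.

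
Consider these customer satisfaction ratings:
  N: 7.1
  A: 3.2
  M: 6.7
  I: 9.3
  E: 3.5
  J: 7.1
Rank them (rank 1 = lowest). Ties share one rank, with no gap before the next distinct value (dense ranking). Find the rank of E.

Sorted (ascending): 3.2, 3.5, 6.7, 7.1, 7.1, 9.3
The 2 values of 7.1 share dense rank 4.
Remaining distinct values take the next consecutive integers.
E has value 3.5 → rank 2.

2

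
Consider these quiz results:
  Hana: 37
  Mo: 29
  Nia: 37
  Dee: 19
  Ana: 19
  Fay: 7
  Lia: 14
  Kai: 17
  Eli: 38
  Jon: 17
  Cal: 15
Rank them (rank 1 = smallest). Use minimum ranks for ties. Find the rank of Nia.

Sorted (ascending): 7, 14, 15, 17, 17, 19, 19, 29, 37, 37, 38
The 2 values of 17 occupy positions 4–5 → each gets rank 4.
The 2 values of 19 occupy positions 6–7 → each gets rank 6.
The 2 values of 37 occupy positions 9–10 → each gets rank 9.
Nia has value 37 → rank 9.

9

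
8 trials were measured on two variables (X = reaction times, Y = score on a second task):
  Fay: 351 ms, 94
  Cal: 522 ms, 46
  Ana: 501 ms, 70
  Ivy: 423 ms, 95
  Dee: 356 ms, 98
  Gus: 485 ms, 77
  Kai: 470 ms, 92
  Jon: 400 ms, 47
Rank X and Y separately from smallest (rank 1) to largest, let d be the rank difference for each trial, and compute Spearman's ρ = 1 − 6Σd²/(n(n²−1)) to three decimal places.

Ranks of variable 1: 1, 8, 7, 4, 2, 6, 5, 3
Ranks of variable 2: 6, 1, 3, 7, 8, 4, 5, 2
d = r₁ − r₂: -5, 7, 4, -3, -6, 2, 0, 1
d²: 25, 49, 16, 9, 36, 4, 0, 1; Σd² = 140
ρ = 1 − 6·140/(8·63) = 1 − 840/504 = -0.667

-0.667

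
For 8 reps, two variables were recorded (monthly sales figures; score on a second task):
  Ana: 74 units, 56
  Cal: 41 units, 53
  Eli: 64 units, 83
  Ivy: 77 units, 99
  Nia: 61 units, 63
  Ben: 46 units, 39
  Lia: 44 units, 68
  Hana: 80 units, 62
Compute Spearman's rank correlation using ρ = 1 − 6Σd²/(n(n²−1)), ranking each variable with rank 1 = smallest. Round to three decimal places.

Ranks of variable 1: 6, 1, 5, 7, 4, 3, 2, 8
Ranks of variable 2: 3, 2, 7, 8, 5, 1, 6, 4
d = r₁ − r₂: 3, -1, -2, -1, -1, 2, -4, 4
d²: 9, 1, 4, 1, 1, 4, 16, 16; Σd² = 52
ρ = 1 − 6·52/(8·63) = 1 − 312/504 = 0.381

0.381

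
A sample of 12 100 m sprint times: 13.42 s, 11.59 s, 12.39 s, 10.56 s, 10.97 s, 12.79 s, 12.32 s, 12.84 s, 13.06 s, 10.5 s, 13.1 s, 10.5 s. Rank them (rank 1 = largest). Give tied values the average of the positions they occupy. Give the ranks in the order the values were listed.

Sorted (descending): 13.42, 13.1, 13.06, 12.84, 12.79, 12.39, 12.32, 11.59, 10.97, 10.56, 10.5, 10.5
The 2 values of 10.5 occupy positions 11–12 → average rank (11+12)/2 = 11.5.

1, 8, 6, 10, 9, 5, 7, 4, 3, 11.5, 2, 11.5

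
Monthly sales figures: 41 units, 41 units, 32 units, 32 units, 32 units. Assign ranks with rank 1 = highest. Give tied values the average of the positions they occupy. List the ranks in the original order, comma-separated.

1.5, 1.5, 4, 4, 4

Sorted (descending): 41, 41, 32, 32, 32
The 2 values of 41 occupy positions 1–2 → average rank (1+2)/2 = 1.5.
The 3 values of 32 occupy positions 3–5 → average rank 4.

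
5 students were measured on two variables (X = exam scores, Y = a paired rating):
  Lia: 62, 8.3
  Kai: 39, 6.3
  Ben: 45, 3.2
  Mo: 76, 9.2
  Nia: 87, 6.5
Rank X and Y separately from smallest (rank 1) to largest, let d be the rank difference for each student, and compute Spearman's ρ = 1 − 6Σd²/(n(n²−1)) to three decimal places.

Ranks of variable 1: 3, 1, 2, 4, 5
Ranks of variable 2: 4, 2, 1, 5, 3
d = r₁ − r₂: -1, -1, 1, -1, 2
d²: 1, 1, 1, 1, 4; Σd² = 8
ρ = 1 − 6·8/(5·24) = 1 − 48/120 = 0.600

0.600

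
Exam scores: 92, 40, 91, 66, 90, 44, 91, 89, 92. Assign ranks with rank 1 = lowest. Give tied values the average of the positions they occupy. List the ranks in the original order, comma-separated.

Sorted (ascending): 40, 44, 66, 89, 90, 91, 91, 92, 92
The 2 values of 91 occupy positions 6–7 → average rank (6+7)/2 = 6.5.
The 2 values of 92 occupy positions 8–9 → average rank (8+9)/2 = 8.5.

8.5, 1, 6.5, 3, 5, 2, 6.5, 4, 8.5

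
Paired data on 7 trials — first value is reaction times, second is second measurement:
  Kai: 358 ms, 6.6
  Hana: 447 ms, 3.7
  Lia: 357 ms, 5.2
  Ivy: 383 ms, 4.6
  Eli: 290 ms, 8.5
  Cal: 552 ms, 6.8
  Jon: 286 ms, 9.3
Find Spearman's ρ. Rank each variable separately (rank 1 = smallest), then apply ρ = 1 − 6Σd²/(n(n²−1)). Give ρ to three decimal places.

Ranks of variable 1: 4, 6, 3, 5, 2, 7, 1
Ranks of variable 2: 4, 1, 3, 2, 6, 5, 7
d = r₁ − r₂: 0, 5, 0, 3, -4, 2, -6
d²: 0, 25, 0, 9, 16, 4, 36; Σd² = 90
ρ = 1 − 6·90/(7·48) = 1 − 540/336 = -0.607

-0.607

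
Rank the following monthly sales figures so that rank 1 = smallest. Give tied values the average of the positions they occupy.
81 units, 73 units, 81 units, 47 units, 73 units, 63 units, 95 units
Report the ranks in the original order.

5.5, 3.5, 5.5, 1, 3.5, 2, 7

Sorted (ascending): 47, 63, 73, 73, 81, 81, 95
The 2 values of 73 occupy positions 3–4 → average rank (3+4)/2 = 3.5.
The 2 values of 81 occupy positions 5–6 → average rank (5+6)/2 = 5.5.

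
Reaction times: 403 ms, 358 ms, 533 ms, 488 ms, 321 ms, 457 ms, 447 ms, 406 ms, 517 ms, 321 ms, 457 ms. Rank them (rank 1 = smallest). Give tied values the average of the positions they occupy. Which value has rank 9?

488

Sorted (ascending): 321, 321, 358, 403, 406, 447, 457, 457, 488, 517, 533
The 2 values of 321 occupy positions 1–2 → average rank (1+2)/2 = 1.5.
The 2 values of 457 occupy positions 7–8 → average rank (7+8)/2 = 7.5.
Rank 9 → value 488.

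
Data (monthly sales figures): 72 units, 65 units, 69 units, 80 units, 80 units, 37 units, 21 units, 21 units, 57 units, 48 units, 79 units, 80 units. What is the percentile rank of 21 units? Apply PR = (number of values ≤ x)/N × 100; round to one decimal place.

16.7

N = 12.
Strictly below 21: 0. Equal to 21: 2.
PR = 2/12 × 100 = 16.7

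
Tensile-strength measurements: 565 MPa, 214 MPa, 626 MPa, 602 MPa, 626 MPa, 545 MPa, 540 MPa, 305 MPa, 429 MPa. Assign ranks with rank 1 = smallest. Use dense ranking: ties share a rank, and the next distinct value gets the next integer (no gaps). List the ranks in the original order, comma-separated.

Sorted (ascending): 214, 305, 429, 540, 545, 565, 602, 626, 626
The 2 values of 626 share dense rank 8.
Remaining distinct values take the next consecutive integers.

6, 1, 8, 7, 8, 5, 4, 2, 3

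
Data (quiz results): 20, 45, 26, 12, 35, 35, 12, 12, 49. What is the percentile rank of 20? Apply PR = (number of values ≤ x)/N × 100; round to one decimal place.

N = 9.
Strictly below 20: 3. Equal to 20: 1.
PR = 4/9 × 100 = 44.4

44.4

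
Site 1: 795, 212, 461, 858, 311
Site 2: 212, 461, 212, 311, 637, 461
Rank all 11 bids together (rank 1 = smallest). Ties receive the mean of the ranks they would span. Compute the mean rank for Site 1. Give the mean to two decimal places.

6.90

Sorted (ascending): 212, 212, 212, 311, 311, 461, 461, 461, 637, 795, 858
The 3 values of 212 occupy positions 1–3 → average rank 2.
The 2 values of 311 occupy positions 4–5 → average rank (4+5)/2 = 4.5.
The 3 values of 461 occupy positions 6–8 → average rank 7.
Site 1 values → pooled ranks: 795→10, 212→2, 461→7, 858→11, 311→4.5
Mean rank = (10 + 2 + 7 + 11 + 4.5) / 5 = 6.90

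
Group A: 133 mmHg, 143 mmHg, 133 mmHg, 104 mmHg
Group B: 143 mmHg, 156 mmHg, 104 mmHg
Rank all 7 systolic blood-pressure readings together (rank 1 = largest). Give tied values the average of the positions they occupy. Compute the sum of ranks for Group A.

Sorted (descending): 156, 143, 143, 133, 133, 104, 104
The 2 values of 143 occupy positions 2–3 → average rank (2+3)/2 = 2.5.
The 2 values of 133 occupy positions 4–5 → average rank (4+5)/2 = 4.5.
The 2 values of 104 occupy positions 6–7 → average rank (6+7)/2 = 6.5.
Group A values → pooled ranks: 133→4.5, 143→2.5, 133→4.5, 104→6.5
Rank sum = 4.5 + 2.5 + 4.5 + 6.5 = 18

18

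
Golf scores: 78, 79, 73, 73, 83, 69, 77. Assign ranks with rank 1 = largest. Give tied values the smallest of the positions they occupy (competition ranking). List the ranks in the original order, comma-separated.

3, 2, 5, 5, 1, 7, 4

Sorted (descending): 83, 79, 78, 77, 73, 73, 69
The 2 values of 73 occupy positions 5–6 → each gets rank 5.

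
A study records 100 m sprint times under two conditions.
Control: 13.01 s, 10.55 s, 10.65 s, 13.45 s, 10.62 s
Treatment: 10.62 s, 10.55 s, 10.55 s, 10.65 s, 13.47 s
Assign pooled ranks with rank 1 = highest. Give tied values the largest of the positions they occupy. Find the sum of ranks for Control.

Sorted (descending): 13.47, 13.45, 13.01, 10.65, 10.65, 10.62, 10.62, 10.55, 10.55, 10.55
The 2 values of 10.65 occupy positions 4–5 → each gets rank 5.
The 2 values of 10.62 occupy positions 6–7 → each gets rank 7.
The 3 values of 10.55 occupy positions 8–10 → each gets rank 10.
Control values → pooled ranks: 13.01→3, 10.55→10, 10.65→5, 13.45→2, 10.62→7
Rank sum = 3 + 10 + 5 + 2 + 7 = 27

27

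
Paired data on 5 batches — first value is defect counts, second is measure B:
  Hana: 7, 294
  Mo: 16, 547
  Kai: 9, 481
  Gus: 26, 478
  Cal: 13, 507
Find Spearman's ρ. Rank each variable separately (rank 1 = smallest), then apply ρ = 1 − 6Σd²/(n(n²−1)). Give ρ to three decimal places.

0.400

Ranks of variable 1: 1, 4, 2, 5, 3
Ranks of variable 2: 1, 5, 3, 2, 4
d = r₁ − r₂: 0, -1, -1, 3, -1
d²: 0, 1, 1, 9, 1; Σd² = 12
ρ = 1 − 6·12/(5·24) = 1 − 72/120 = 0.400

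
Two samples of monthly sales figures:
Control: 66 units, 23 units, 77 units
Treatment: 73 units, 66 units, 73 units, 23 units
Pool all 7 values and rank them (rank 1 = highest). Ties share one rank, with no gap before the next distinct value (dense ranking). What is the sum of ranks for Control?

Sorted (descending): 77, 73, 73, 66, 66, 23, 23
The 2 values of 73 share dense rank 2.
The 2 values of 66 share dense rank 3.
The 2 values of 23 share dense rank 4.
Remaining distinct values take the next consecutive integers.
Control values → pooled ranks: 66→3, 23→4, 77→1
Rank sum = 3 + 4 + 1 = 8

8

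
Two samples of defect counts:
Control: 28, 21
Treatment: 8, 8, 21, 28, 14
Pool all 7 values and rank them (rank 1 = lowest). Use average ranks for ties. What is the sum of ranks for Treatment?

17

Sorted (ascending): 8, 8, 14, 21, 21, 28, 28
The 2 values of 8 occupy positions 1–2 → average rank (1+2)/2 = 1.5.
The 2 values of 21 occupy positions 4–5 → average rank (4+5)/2 = 4.5.
The 2 values of 28 occupy positions 6–7 → average rank (6+7)/2 = 6.5.
Treatment values → pooled ranks: 8→1.5, 8→1.5, 21→4.5, 28→6.5, 14→3
Rank sum = 1.5 + 1.5 + 4.5 + 6.5 + 3 = 17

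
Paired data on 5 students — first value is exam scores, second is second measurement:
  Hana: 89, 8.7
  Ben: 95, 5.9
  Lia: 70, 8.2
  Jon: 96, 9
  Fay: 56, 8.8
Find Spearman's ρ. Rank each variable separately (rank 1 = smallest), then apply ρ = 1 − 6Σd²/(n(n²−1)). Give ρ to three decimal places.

0.100

Ranks of variable 1: 3, 4, 2, 5, 1
Ranks of variable 2: 3, 1, 2, 5, 4
d = r₁ − r₂: 0, 3, 0, 0, -3
d²: 0, 9, 0, 0, 9; Σd² = 18
ρ = 1 − 6·18/(5·24) = 1 − 108/120 = 0.100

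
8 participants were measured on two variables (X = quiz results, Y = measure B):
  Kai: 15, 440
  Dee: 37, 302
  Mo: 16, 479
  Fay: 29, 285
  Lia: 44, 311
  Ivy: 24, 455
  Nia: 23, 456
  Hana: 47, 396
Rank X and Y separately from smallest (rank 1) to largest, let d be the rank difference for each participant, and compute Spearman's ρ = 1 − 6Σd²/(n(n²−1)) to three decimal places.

Ranks of variable 1: 1, 6, 2, 5, 7, 4, 3, 8
Ranks of variable 2: 5, 2, 8, 1, 3, 6, 7, 4
d = r₁ − r₂: -4, 4, -6, 4, 4, -2, -4, 4
d²: 16, 16, 36, 16, 16, 4, 16, 16; Σd² = 136
ρ = 1 − 6·136/(8·63) = 1 − 816/504 = -0.619

-0.619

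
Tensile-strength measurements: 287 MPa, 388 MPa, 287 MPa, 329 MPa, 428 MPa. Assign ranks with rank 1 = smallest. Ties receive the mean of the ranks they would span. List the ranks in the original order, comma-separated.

Sorted (ascending): 287, 287, 329, 388, 428
The 2 values of 287 occupy positions 1–2 → average rank (1+2)/2 = 1.5.

1.5, 4, 1.5, 3, 5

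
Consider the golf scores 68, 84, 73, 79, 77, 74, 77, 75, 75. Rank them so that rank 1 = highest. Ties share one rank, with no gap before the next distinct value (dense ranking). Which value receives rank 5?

74

Sorted (descending): 84, 79, 77, 77, 75, 75, 74, 73, 68
The 2 values of 77 share dense rank 3.
The 2 values of 75 share dense rank 4.
Remaining distinct values take the next consecutive integers.
Rank 5 → value 74.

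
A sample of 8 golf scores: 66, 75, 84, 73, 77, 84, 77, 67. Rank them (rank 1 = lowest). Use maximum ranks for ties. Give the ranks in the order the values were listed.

1, 4, 8, 3, 6, 8, 6, 2

Sorted (ascending): 66, 67, 73, 75, 77, 77, 84, 84
The 2 values of 77 occupy positions 5–6 → each gets rank 6.
The 2 values of 84 occupy positions 7–8 → each gets rank 8.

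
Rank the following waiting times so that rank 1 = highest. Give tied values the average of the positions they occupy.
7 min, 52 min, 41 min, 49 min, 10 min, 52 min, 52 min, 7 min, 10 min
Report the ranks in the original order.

Sorted (descending): 52, 52, 52, 49, 41, 10, 10, 7, 7
The 3 values of 52 occupy positions 1–3 → average rank 2.
The 2 values of 10 occupy positions 6–7 → average rank (6+7)/2 = 6.5.
The 2 values of 7 occupy positions 8–9 → average rank (8+9)/2 = 8.5.

8.5, 2, 5, 4, 6.5, 2, 2, 8.5, 6.5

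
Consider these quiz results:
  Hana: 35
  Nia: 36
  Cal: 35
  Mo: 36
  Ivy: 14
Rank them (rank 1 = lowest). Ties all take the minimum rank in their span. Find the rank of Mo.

4

Sorted (ascending): 14, 35, 35, 36, 36
The 2 values of 35 occupy positions 2–3 → each gets rank 2.
The 2 values of 36 occupy positions 4–5 → each gets rank 4.
Mo has value 36 → rank 4.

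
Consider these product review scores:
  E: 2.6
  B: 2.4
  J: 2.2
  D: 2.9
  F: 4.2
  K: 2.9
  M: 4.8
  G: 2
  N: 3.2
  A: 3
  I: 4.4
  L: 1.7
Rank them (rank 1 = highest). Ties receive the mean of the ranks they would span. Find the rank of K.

Sorted (descending): 4.8, 4.4, 4.2, 3.2, 3, 2.9, 2.9, 2.6, 2.4, 2.2, 2, 1.7
The 2 values of 2.9 occupy positions 6–7 → average rank (6+7)/2 = 6.5.
K has value 2.9 → rank 6.5.

6.5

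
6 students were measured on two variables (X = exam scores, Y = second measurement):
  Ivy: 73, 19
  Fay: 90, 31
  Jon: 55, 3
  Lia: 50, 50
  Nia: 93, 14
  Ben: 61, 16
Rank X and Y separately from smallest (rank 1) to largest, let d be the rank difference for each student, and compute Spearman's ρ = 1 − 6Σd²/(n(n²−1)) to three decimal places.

Ranks of variable 1: 4, 5, 2, 1, 6, 3
Ranks of variable 2: 4, 5, 1, 6, 2, 3
d = r₁ − r₂: 0, 0, 1, -5, 4, 0
d²: 0, 0, 1, 25, 16, 0; Σd² = 42
ρ = 1 − 6·42/(6·35) = 1 − 252/210 = -0.200

-0.200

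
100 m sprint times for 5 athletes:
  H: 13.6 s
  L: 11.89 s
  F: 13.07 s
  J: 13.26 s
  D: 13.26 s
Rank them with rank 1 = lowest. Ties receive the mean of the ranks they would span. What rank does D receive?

Sorted (ascending): 11.89, 13.07, 13.26, 13.26, 13.6
The 2 values of 13.26 occupy positions 3–4 → average rank (3+4)/2 = 3.5.
D has value 13.26 s → rank 3.5.

3.5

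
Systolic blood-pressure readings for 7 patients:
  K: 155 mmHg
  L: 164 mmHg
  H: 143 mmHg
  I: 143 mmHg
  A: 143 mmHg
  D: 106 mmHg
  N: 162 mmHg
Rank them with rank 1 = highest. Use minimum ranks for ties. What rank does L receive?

Sorted (descending): 164, 162, 155, 143, 143, 143, 106
The 3 values of 143 occupy positions 4–6 → each gets rank 4.
L has value 164 mmHg → rank 1.

1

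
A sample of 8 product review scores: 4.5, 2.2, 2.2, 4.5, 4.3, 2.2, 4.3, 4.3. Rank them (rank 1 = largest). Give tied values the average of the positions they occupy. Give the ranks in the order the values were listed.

Sorted (descending): 4.5, 4.5, 4.3, 4.3, 4.3, 2.2, 2.2, 2.2
The 2 values of 4.5 occupy positions 1–2 → average rank (1+2)/2 = 1.5.
The 3 values of 4.3 occupy positions 3–5 → average rank 4.
The 3 values of 2.2 occupy positions 6–8 → average rank 7.

1.5, 7, 7, 1.5, 4, 7, 4, 4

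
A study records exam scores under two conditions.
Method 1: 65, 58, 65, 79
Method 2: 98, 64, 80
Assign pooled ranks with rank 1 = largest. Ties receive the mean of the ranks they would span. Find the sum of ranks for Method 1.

19

Sorted (descending): 98, 80, 79, 65, 65, 64, 58
The 2 values of 65 occupy positions 4–5 → average rank (4+5)/2 = 4.5.
Method 1 values → pooled ranks: 65→4.5, 58→7, 65→4.5, 79→3
Rank sum = 4.5 + 7 + 4.5 + 3 = 19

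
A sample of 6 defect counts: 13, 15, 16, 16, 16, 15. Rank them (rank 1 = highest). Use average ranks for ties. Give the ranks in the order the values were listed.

Sorted (descending): 16, 16, 16, 15, 15, 13
The 3 values of 16 occupy positions 1–3 → average rank 2.
The 2 values of 15 occupy positions 4–5 → average rank (4+5)/2 = 4.5.

6, 4.5, 2, 2, 2, 4.5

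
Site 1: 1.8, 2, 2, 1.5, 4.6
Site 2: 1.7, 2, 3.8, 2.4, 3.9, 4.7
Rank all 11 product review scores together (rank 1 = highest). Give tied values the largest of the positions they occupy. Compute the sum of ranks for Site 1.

38

Sorted (descending): 4.7, 4.6, 3.9, 3.8, 2.4, 2, 2, 2, 1.8, 1.7, 1.5
The 3 values of 2 occupy positions 6–8 → each gets rank 8.
Site 1 values → pooled ranks: 1.8→9, 2→8, 2→8, 1.5→11, 4.6→2
Rank sum = 9 + 8 + 8 + 11 + 2 = 38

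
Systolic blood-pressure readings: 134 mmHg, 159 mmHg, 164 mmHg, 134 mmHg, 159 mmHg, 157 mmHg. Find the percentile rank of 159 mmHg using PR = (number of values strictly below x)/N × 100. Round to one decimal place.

50.0

N = 6.
Strictly below 159: 3. Equal to 159: 2.
PR = 3/6 × 100 = 50.0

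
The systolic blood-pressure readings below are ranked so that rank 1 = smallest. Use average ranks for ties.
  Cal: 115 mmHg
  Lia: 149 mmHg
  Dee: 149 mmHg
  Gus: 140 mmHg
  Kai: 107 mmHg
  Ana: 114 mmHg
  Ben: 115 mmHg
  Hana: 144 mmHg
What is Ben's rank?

3.5

Sorted (ascending): 107, 114, 115, 115, 140, 144, 149, 149
The 2 values of 115 occupy positions 3–4 → average rank (3+4)/2 = 3.5.
The 2 values of 149 occupy positions 7–8 → average rank (7+8)/2 = 7.5.
Ben has value 115 mmHg → rank 3.5.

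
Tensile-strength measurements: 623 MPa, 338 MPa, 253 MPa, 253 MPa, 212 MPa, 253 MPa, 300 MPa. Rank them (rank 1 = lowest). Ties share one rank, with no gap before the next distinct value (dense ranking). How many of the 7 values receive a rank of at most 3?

5

Sorted (ascending): 212, 253, 253, 253, 300, 338, 623
The 3 values of 253 share dense rank 2.
Remaining distinct values take the next consecutive integers.
Ranks ≤ 3: {1, 2, 2, 2, 3} → 5 values.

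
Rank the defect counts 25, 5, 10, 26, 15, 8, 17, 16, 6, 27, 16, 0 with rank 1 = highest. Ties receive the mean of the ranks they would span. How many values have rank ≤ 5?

Sorted (descending): 27, 26, 25, 17, 16, 16, 15, 10, 8, 6, 5, 0
The 2 values of 16 occupy positions 5–6 → average rank (5+6)/2 = 5.5.
Ranks ≤ 5: {1, 2, 3, 4} → 4 values.

4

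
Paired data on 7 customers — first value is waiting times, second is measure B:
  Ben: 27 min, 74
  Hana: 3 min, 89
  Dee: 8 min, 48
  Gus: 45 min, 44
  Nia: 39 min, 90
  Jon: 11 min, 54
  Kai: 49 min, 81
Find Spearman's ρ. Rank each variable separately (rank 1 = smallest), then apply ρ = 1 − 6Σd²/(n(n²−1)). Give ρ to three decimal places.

-0.036

Ranks of variable 1: 4, 1, 2, 6, 5, 3, 7
Ranks of variable 2: 4, 6, 2, 1, 7, 3, 5
d = r₁ − r₂: 0, -5, 0, 5, -2, 0, 2
d²: 0, 25, 0, 25, 4, 0, 4; Σd² = 58
ρ = 1 − 6·58/(7·48) = 1 − 348/336 = -0.036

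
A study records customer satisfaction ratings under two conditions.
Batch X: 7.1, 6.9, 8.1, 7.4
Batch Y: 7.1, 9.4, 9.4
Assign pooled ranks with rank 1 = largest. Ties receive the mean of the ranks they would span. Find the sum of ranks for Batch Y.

8.5

Sorted (descending): 9.4, 9.4, 8.1, 7.4, 7.1, 7.1, 6.9
The 2 values of 9.4 occupy positions 1–2 → average rank (1+2)/2 = 1.5.
The 2 values of 7.1 occupy positions 5–6 → average rank (5+6)/2 = 5.5.
Batch Y values → pooled ranks: 7.1→5.5, 9.4→1.5, 9.4→1.5
Rank sum = 5.5 + 1.5 + 1.5 = 8.5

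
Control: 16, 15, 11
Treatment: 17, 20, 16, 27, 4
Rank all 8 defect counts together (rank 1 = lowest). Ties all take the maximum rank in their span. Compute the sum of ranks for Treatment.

Sorted (ascending): 4, 11, 15, 16, 16, 17, 20, 27
The 2 values of 16 occupy positions 4–5 → each gets rank 5.
Treatment values → pooled ranks: 17→6, 20→7, 16→5, 27→8, 4→1
Rank sum = 6 + 7 + 5 + 8 + 1 = 27

27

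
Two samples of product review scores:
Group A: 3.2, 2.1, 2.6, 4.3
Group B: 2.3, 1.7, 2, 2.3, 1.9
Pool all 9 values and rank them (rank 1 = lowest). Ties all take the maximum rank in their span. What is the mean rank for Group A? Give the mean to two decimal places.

Sorted (ascending): 1.7, 1.9, 2, 2.1, 2.3, 2.3, 2.6, 3.2, 4.3
The 2 values of 2.3 occupy positions 5–6 → each gets rank 6.
Group A values → pooled ranks: 3.2→8, 2.1→4, 2.6→7, 4.3→9
Mean rank = (8 + 4 + 7 + 9) / 4 = 7.00

7.00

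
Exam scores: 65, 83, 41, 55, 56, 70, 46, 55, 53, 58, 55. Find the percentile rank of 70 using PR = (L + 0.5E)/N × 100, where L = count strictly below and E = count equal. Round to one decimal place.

86.4

N = 11.
Strictly below 70: 9. Equal to 70: 1.
PR = (9 + 0.5·1)/11 × 100 = 86.4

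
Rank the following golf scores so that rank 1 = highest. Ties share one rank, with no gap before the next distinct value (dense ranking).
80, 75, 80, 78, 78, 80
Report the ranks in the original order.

Sorted (descending): 80, 80, 80, 78, 78, 75
The 3 values of 80 share dense rank 1.
The 2 values of 78 share dense rank 2.
Remaining distinct values take the next consecutive integers.

1, 3, 1, 2, 2, 1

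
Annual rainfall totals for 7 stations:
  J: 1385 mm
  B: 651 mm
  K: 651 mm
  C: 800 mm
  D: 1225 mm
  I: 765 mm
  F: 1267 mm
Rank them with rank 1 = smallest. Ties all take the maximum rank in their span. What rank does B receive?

2

Sorted (ascending): 651, 651, 765, 800, 1225, 1267, 1385
The 2 values of 651 occupy positions 1–2 → each gets rank 2.
B has value 651 mm → rank 2.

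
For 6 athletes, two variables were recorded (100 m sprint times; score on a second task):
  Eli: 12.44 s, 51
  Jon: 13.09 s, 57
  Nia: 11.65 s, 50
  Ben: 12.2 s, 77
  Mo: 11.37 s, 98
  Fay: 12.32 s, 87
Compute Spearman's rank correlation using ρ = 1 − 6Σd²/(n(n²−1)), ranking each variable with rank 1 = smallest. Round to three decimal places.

Ranks of variable 1: 5, 6, 2, 3, 1, 4
Ranks of variable 2: 2, 3, 1, 4, 6, 5
d = r₁ − r₂: 3, 3, 1, -1, -5, -1
d²: 9, 9, 1, 1, 25, 1; Σd² = 46
ρ = 1 − 6·46/(6·35) = 1 − 276/210 = -0.314

-0.314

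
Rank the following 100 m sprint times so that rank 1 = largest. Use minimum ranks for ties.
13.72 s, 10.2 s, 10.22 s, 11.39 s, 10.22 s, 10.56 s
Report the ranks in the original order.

1, 6, 4, 2, 4, 3

Sorted (descending): 13.72, 11.39, 10.56, 10.22, 10.22, 10.2
The 2 values of 10.22 occupy positions 4–5 → each gets rank 4.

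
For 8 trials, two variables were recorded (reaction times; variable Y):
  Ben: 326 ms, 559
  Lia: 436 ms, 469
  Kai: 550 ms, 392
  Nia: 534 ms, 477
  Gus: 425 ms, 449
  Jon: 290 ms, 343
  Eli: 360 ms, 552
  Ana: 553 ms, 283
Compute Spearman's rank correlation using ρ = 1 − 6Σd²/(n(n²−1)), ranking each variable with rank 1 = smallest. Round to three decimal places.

Ranks of variable 1: 2, 5, 7, 6, 4, 1, 3, 8
Ranks of variable 2: 8, 5, 3, 6, 4, 2, 7, 1
d = r₁ − r₂: -6, 0, 4, 0, 0, -1, -4, 7
d²: 36, 0, 16, 0, 0, 1, 16, 49; Σd² = 118
ρ = 1 − 6·118/(8·63) = 1 − 708/504 = -0.405

-0.405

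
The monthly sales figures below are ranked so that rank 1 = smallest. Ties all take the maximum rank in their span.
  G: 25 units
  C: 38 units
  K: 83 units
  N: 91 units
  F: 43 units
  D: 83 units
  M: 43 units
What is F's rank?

4

Sorted (ascending): 25, 38, 43, 43, 83, 83, 91
The 2 values of 43 occupy positions 3–4 → each gets rank 4.
The 2 values of 83 occupy positions 5–6 → each gets rank 6.
F has value 43 units → rank 4.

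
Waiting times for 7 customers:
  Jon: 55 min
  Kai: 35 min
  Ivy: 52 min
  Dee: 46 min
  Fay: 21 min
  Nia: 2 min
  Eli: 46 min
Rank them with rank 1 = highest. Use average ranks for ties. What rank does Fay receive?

Sorted (descending): 55, 52, 46, 46, 35, 21, 2
The 2 values of 46 occupy positions 3–4 → average rank (3+4)/2 = 3.5.
Fay has value 21 min → rank 6.

6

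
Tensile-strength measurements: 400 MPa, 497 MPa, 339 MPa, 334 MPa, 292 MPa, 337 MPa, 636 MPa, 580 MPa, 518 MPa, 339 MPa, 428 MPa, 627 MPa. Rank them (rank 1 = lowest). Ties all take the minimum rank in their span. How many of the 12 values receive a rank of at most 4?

5

Sorted (ascending): 292, 334, 337, 339, 339, 400, 428, 497, 518, 580, 627, 636
The 2 values of 339 occupy positions 4–5 → each gets rank 4.
Ranks ≤ 4: {1, 2, 3, 4, 4} → 5 values.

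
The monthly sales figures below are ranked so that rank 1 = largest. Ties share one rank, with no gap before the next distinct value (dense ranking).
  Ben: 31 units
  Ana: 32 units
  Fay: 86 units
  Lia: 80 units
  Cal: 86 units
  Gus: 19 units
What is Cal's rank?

Sorted (descending): 86, 86, 80, 32, 31, 19
The 2 values of 86 share dense rank 1.
Remaining distinct values take the next consecutive integers.
Cal has value 86 units → rank 1.

1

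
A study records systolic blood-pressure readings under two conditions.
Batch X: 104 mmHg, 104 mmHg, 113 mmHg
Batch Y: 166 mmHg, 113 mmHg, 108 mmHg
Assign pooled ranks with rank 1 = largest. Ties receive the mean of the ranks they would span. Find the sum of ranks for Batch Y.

Sorted (descending): 166, 113, 113, 108, 104, 104
The 2 values of 113 occupy positions 2–3 → average rank (2+3)/2 = 2.5.
The 2 values of 104 occupy positions 5–6 → average rank (5+6)/2 = 5.5.
Batch Y values → pooled ranks: 166→1, 113→2.5, 108→4
Rank sum = 1 + 2.5 + 4 = 7.5

7.5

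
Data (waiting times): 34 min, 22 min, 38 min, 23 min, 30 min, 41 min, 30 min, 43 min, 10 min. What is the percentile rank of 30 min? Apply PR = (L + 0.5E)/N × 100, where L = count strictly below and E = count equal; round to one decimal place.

44.4

N = 9.
Strictly below 30: 3. Equal to 30: 2.
PR = (3 + 0.5·2)/9 × 100 = 44.4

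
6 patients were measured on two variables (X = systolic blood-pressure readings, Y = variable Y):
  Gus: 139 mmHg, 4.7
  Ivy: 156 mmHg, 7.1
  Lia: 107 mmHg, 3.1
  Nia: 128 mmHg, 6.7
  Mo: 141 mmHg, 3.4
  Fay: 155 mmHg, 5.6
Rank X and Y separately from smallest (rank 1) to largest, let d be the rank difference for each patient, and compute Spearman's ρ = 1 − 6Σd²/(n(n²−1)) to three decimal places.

0.600

Ranks of variable 1: 3, 6, 1, 2, 4, 5
Ranks of variable 2: 3, 6, 1, 5, 2, 4
d = r₁ − r₂: 0, 0, 0, -3, 2, 1
d²: 0, 0, 0, 9, 4, 1; Σd² = 14
ρ = 1 − 6·14/(6·35) = 1 − 84/210 = 0.600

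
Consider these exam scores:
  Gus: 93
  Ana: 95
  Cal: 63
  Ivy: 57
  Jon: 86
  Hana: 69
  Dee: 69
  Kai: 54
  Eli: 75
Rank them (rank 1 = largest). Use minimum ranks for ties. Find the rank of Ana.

1

Sorted (descending): 95, 93, 86, 75, 69, 69, 63, 57, 54
The 2 values of 69 occupy positions 5–6 → each gets rank 5.
Ana has value 95 → rank 1.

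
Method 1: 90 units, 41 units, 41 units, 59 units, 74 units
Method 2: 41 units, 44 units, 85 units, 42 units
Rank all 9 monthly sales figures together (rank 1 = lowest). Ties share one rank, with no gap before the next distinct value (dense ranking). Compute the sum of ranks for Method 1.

Sorted (ascending): 41, 41, 41, 42, 44, 59, 74, 85, 90
The 3 values of 41 share dense rank 1.
Remaining distinct values take the next consecutive integers.
Method 1 values → pooled ranks: 90→7, 41→1, 41→1, 59→4, 74→5
Rank sum = 7 + 1 + 1 + 4 + 5 = 18

18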